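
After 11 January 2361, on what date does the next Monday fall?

Jan 11, 2361 is a Wednesday.
From Wednesday to the next Monday is 5 days.
Jan 11, 2361 + 5 = Jan 16, 2361.

January 16, 2361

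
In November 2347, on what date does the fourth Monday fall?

November 1, 2347 is a Saturday.
The first Monday is therefore November 3 (2 days later).
The fourth Monday is 3 + 3×7 = November 24.

November 24, 2347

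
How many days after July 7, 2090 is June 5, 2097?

Jul 7, 2090 → Jul 7, 2091: 365 days.
Jul 7, 2091 → Jul 7, 2092: 366 days (Feb 29, 2092 is in that span).
Jul 7, 2092 → Jul 7, 2093: 365 days.
Jul 7, 2093 → Jul 7, 2094: 365 days.
Jul 7, 2094 → Jul 7, 2095: 365 days.
Jul 7, 2095 → Jul 7, 2096: 366 days (Feb 29, 2096 is in that span).
Jul 7, 2096 → Aug 7, 2096: 31 days (July has 31).
Aug 7, 2096 → Sep 7, 2096: 31 days (August has 31).
Sep 7, 2096 → Oct 7, 2096: 30 days (September has 30).
Oct 7, 2096 → Nov 7, 2096: 31 days (October has 31).
Nov 7, 2096 → Dec 7, 2096: 30 days (November has 30).
Dec 7, 2096 → Jan 7, 2097: 31 days (December has 31).
Jan 7, 2097 → Feb 7, 2097: 31 days (January has 31).
Feb 7, 2097 → Mar 7, 2097: 28 days (February has 28).
Mar 7, 2097 → Apr 7, 2097: 31 days (March has 31).
Apr 7, 2097 → May 7, 2097: 30 days (April has 30).
May 7, 2097 → Jun 5, 2097: 29 days.
Total: 2525 days.

2525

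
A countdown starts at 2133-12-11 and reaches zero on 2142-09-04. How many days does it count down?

3189

Dec 11, 2133 → Dec 11, 2134: 365 days.
Dec 11, 2134 → Dec 11, 2135: 365 days.
Dec 11, 2135 → Dec 11, 2136: 366 days (Feb 29, 2136 is in that span).
Dec 11, 2136 → Dec 11, 2137: 365 days.
Dec 11, 2137 → Dec 11, 2138: 365 days.
Dec 11, 2138 → Dec 11, 2139: 365 days.
Dec 11, 2139 → Dec 11, 2140: 366 days (Feb 29, 2140 is in that span).
Dec 11, 2140 → Dec 11, 2141: 365 days.
Dec 11, 2141 → Jan 11, 2142: 31 days (December has 31).
Jan 11, 2142 → Feb 11, 2142: 31 days (January has 31).
Feb 11, 2142 → Mar 11, 2142: 28 days (February has 28).
Mar 11, 2142 → Apr 11, 2142: 31 days (March has 31).
Apr 11, 2142 → May 11, 2142: 30 days (April has 30).
May 11, 2142 → Jun 11, 2142: 31 days (May has 31).
Jun 11, 2142 → Jul 11, 2142: 30 days (June has 30).
Jul 11, 2142 → Aug 11, 2142: 31 days (July has 31).
Aug 11, 2142 → Sep 4, 2142: 24 days.
Total: 3189 days.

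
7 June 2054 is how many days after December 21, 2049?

1629

Dec 21, 2049 → Dec 21, 2050: 365 days.
Dec 21, 2050 → Dec 21, 2051: 365 days.
Dec 21, 2051 → Dec 21, 2052: 366 days (Feb 29, 2052 is in that span).
Dec 21, 2052 → Dec 21, 2053: 365 days.
Dec 21, 2053 → Jan 21, 2054: 31 days (December has 31).
Jan 21, 2054 → Feb 21, 2054: 31 days (January has 31).
Feb 21, 2054 → Mar 21, 2054: 28 days (February has 28).
Mar 21, 2054 → Apr 21, 2054: 31 days (March has 31).
Apr 21, 2054 → May 21, 2054: 30 days (April has 30).
May 21, 2054 → Jun 7, 2054: 17 days.
Total: 1629 days.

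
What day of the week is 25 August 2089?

Doomsday rule: the anchor day for the 2000s is Tuesday. For year 89: 89÷12 = 7 r 5, and 5÷4 = 1, so 7+5+1 = 13.
Tuesday + 13 ≡ Monday — that's 2089's doomsday.
In August the doomsday date is Aug 8.
Aug 25 is 17 days after Aug 8; 17 mod 7 = 3, so Monday + 3 = Thursday.

Thursday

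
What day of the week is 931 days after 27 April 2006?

Thursday

Apr 27, 2006 is a Thursday.
931 mod 7 = 0, so 931 days after a Thursday is Thursday + 0 = Thursday.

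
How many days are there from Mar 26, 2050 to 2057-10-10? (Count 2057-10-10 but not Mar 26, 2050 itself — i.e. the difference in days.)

2755

Mar 26, 2050 → Mar 26, 2051: 365 days.
Mar 26, 2051 → Mar 26, 2052: 366 days (Feb 29, 2052 is in that span).
Mar 26, 2052 → Mar 26, 2053: 365 days.
Mar 26, 2053 → Mar 26, 2054: 365 days.
Mar 26, 2054 → Mar 26, 2055: 365 days.
Mar 26, 2055 → Mar 26, 2056: 366 days (Feb 29, 2056 is in that span).
Mar 26, 2056 → Mar 26, 2057: 365 days.
Mar 26, 2057 → Apr 26, 2057: 31 days (March has 31).
Apr 26, 2057 → May 26, 2057: 30 days (April has 30).
May 26, 2057 → Jun 26, 2057: 31 days (May has 31).
Jun 26, 2057 → Jul 26, 2057: 30 days (June has 30).
Jul 26, 2057 → Aug 26, 2057: 31 days (July has 31).
Aug 26, 2057 → Sep 26, 2057: 31 days (August has 31).
Sep 26, 2057 → Oct 10, 2057: 14 days.
Total: 2755 days.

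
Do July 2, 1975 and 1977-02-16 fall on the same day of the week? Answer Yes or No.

From Jul 2, 1975 to Feb 16, 1977 is 595 days.
595 mod 7 = 0, so they are the same weekday.
(Jul 2, 1975 is a Wednesday; Feb 16, 1977 is a Wednesday.)

Yes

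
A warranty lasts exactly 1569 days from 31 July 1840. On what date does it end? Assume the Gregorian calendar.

November 16, 1844

+365 (one year) → Jul 31, 1841 (1204 left).
+365 (one year) → Jul 31, 1842 (839 left).
+365 (one year) → Jul 31, 1843 (474 left).
+366 (one year; includes Feb 29, 1844) → Jul 31, 1844 (108 left).
Jul has 31 days: +1 → Aug 1, 1844 (107 left).
Aug has 31 days: +31 → Sep 1, 1844 (76 left).
Sep has 30 days: +30 → Oct 1, 1844 (46 left).
Oct has 31 days: +31 → Nov 1, 1844 (15 left).
+15 → Nov 16, 1844.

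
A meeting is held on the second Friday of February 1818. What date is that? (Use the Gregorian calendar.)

February 1, 1818 is a Sunday.
The first Friday is therefore February 6 (5 days later).
The second Friday is 6 + 1×7 = February 13.

February 13, 1818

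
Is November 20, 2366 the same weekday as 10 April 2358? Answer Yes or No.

From Apr 10, 2358 to Nov 20, 2366 is 3146 days.
3146 mod 7 = 3, so they are different weekdays.
(Apr 10, 2358 is a Thursday; Nov 20, 2366 is a Sunday.)

No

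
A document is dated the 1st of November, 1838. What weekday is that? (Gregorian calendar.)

Doomsday rule: the anchor day for the 1800s is Friday. For year 38: 38÷12 = 3 r 2, and 2÷4 = 0, so 3+2+0 = 5.
Friday + 5 ≡ Wednesday — that's 1838's doomsday.
In November the doomsday date is Nov 7.
Nov 1 is 6 days before Nov 7; 6 mod 7 = 6, so Wednesday − 6 = Thursday.

Thursday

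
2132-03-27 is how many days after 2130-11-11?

502

Nov 11, 2130 → Nov 11, 2131: 365 days.
Nov 11, 2131 → Dec 11, 2131: 30 days (November has 30).
Dec 11, 2131 → Jan 11, 2132: 31 days (December has 31).
Jan 11, 2132 → Feb 11, 2132: 31 days (January has 31).
Feb 11, 2132 → Mar 11, 2132: 29 days (February has 29).
Mar 11, 2132 → Mar 27, 2132: 16 days.
Total: 502 days.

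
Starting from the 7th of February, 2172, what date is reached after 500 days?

June 21, 2173

+366 (one year; includes Feb 29, 2172) → Feb 7, 2173 (134 left).
Feb has 28 days: +22 → Mar 1, 2173 (112 left).
Mar has 31 days: +31 → Apr 1, 2173 (81 left).
Apr has 30 days: +30 → May 1, 2173 (51 left).
May has 31 days: +31 → Jun 1, 2173 (20 left).
+20 → Jun 21, 2173.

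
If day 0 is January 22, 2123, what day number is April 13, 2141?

6656

Jan 22, 2123 → Jan 22, 2124: 365 days.
Jan 22, 2124 → Jan 22, 2125: 366 days (Feb 29, 2124 is in that span).
Jan 22, 2125 → Jan 22, 2126: 365 days.
Jan 22, 2126 → Jan 22, 2127: 365 days.
Jan 22, 2127 → Jan 22, 2128: 365 days.
Jan 22, 2128 → Jan 22, 2129: 366 days (Feb 29, 2128 is in that span).
Jan 22, 2129 → Jan 22, 2130: 365 days.
Jan 22, 2130 → Jan 22, 2131: 365 days.
Jan 22, 2131 → Jan 22, 2132: 365 days.
Jan 22, 2132 → Jan 22, 2133: 366 days (Feb 29, 2132 is in that span).
Jan 22, 2133 → Jan 22, 2134: 365 days.
Jan 22, 2134 → Jan 22, 2135: 365 days.
Jan 22, 2135 → Jan 22, 2136: 365 days.
Jan 22, 2136 → Jan 22, 2137: 366 days (Feb 29, 2136 is in that span).
Jan 22, 2137 → Jan 22, 2138: 365 days.
Jan 22, 2138 → Jan 22, 2139: 365 days.
Jan 22, 2139 → Jan 22, 2140: 365 days.
Jan 22, 2140 → Jan 22, 2141: 366 days (Feb 29, 2140 is in that span).
Jan 22, 2141 → Feb 22, 2141: 31 days (January has 31).
Feb 22, 2141 → Mar 22, 2141: 28 days (February has 28).
Mar 22, 2141 → Apr 13, 2141: 22 days.
Total: 6656 days.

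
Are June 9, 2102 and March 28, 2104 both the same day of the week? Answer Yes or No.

From Jun 9, 2102 to Mar 28, 2104 is 658 days.
658 mod 7 = 0, so they are the same weekday.
(Jun 9, 2102 is a Friday; Mar 28, 2104 is a Friday.)

Yes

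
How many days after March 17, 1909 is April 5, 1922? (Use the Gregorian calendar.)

Mar 17, 1909 → Mar 17, 1910: 365 days.
Mar 17, 1910 → Mar 17, 1911: 365 days.
Mar 17, 1911 → Mar 17, 1912: 366 days (Feb 29, 1912 is in that span).
Mar 17, 1912 → Mar 17, 1913: 365 days.
Mar 17, 1913 → Mar 17, 1914: 365 days.
Mar 17, 1914 → Mar 17, 1915: 365 days.
Mar 17, 1915 → Mar 17, 1916: 366 days (Feb 29, 1916 is in that span).
Mar 17, 1916 → Mar 17, 1917: 365 days.
Mar 17, 1917 → Mar 17, 1918: 365 days.
Mar 17, 1918 → Mar 17, 1919: 365 days.
Mar 17, 1919 → Mar 17, 1920: 366 days (Feb 29, 1920 is in that span).
Mar 17, 1920 → Mar 17, 1921: 365 days.
Mar 17, 1921 → Apr 17, 1921: 31 days (March has 31).
Apr 17, 1921 → May 17, 1921: 30 days (April has 30).
May 17, 1921 → Jun 17, 1921: 31 days (May has 31).
Jun 17, 1921 → Jul 17, 1921: 30 days (June has 30).
Jul 17, 1921 → Aug 17, 1921: 31 days (July has 31).
Aug 17, 1921 → Sep 17, 1921: 31 days (August has 31).
Sep 17, 1921 → Oct 17, 1921: 30 days (September has 30).
Oct 17, 1921 → Nov 17, 1921: 31 days (October has 31).
Nov 17, 1921 → Dec 17, 1921: 30 days (November has 30).
Dec 17, 1921 → Jan 17, 1922: 31 days (December has 31).
Jan 17, 1922 → Feb 17, 1922: 31 days (January has 31).
Feb 17, 1922 → Mar 17, 1922: 28 days (February has 28).
Mar 17, 1922 → Apr 5, 1922: 19 days.
Total: 4767 days.

4767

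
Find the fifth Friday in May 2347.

May 30, 2347

May 1, 2347 is a Thursday.
The first Friday is therefore May 2 (1 days later).
The fifth Friday is 2 + 4×7 = May 30.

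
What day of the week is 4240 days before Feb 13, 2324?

Friday

First find the weekday of Feb 13, 2324. Doomsday rule: the anchor day for the 2300s is Wednesday. For year 24: 24÷12 = 2 r 0, and 0÷4 = 0, so 2+0+0 = 2.
Wednesday + 2 ≡ Friday — that's 2324's doomsday.
In February the doomsday date is Feb 29 (2324 is a leap year (divisible by 4)).
Feb 13 is 16 days before Feb 29; 16 mod 7 = 2, so Friday − 2 = Wednesday.
4240 mod 7 = 5, so 4240 days before a Wednesday is Wednesday − 5 = Friday.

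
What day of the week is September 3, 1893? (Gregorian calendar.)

Sunday

Doomsday rule: the anchor day for the 1800s is Friday. For year 93: 93÷12 = 7 r 9, and 9÷4 = 2, so 7+9+2 = 18.
Friday + 18 ≡ Tuesday — that's 1893's doomsday.
In September the doomsday date is Sep 5.
Sep 3 is 2 days before Sep 5; 2 mod 7 = 2, so Tuesday − 2 = Sunday.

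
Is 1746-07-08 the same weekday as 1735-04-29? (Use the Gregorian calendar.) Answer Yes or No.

Yes

From Apr 29, 1735 to Jul 8, 1746 is 4088 days.
4088 mod 7 = 0, so they are the same weekday.
(Apr 29, 1735 is a Friday; Jul 8, 1746 is a Friday.)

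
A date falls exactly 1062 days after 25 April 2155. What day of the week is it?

Wednesday

Apr 25, 2155 is a Friday.
1062 mod 7 = 5, so 1062 days after a Friday is Friday + 5 = Wednesday.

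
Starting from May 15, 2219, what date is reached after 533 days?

October 29, 2220

+366 (one year; includes Feb 29, 2220) → May 15, 2220 (167 left).
May has 31 days: +17 → Jun 1, 2220 (150 left).
Jun has 30 days: +30 → Jul 1, 2220 (120 left).
Jul has 31 days: +31 → Aug 1, 2220 (89 left).
Aug has 31 days: +31 → Sep 1, 2220 (58 left).
Sep has 30 days: +30 → Oct 1, 2220 (28 left).
+28 → Oct 29, 2220.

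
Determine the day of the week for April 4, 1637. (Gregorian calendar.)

Saturday

Doomsday rule: the anchor day for the 1600s is Tuesday. For year 37: 37÷12 = 3 r 1, and 1÷4 = 0, so 3+1+0 = 4.
Tuesday + 4 ≡ Saturday — that's 1637's doomsday.
In April the doomsday date is Apr 4.
Apr 4 is the doomsday itself: Saturday.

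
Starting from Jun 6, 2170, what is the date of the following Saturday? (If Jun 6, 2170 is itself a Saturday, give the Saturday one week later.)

June 9, 2170

Jun 6, 2170 is a Wednesday.
From Wednesday to the next Saturday is 3 days.
Jun 6, 2170 + 3 = Jun 9, 2170.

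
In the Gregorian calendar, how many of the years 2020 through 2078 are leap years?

15

Multiples of 4 in [2020,2078]: 15.
Of those, multiples of 100: 0 (not leap unless ÷400).
Multiples of 400: 0.
Leap years = 15 − 0 + 0 = 15.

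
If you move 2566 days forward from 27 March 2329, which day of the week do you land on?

Sunday

Mar 27, 2329 is a Wednesday.
2566 mod 7 = 4, so 2566 days after a Wednesday is Wednesday + 4 = Sunday.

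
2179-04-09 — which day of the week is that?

Friday

January 1, 2179 is a Friday.
Jan 1, 2179 → Feb 1, 2179: 31 days (January has 31).
Feb 1, 2179 → Mar 1, 2179: 28 days (February has 28).
Mar 1, 2179 → Apr 1, 2179: 31 days (March has 31).
Apr 1, 2179 → Apr 9, 2179: 8 days.
Total: 98 days.
98 mod 7 = 0, so Friday + 0 = Friday.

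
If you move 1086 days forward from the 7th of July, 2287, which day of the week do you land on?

Friday

First find the weekday of Jul 7, 2287. Doomsday rule: the anchor day for the 2200s is Friday. For year 87: 87÷12 = 7 r 3, and 3÷4 = 0, so 7+3+0 = 10.
Friday + 10 ≡ Monday — that's 2287's doomsday.
In July the doomsday date is Jul 11.
Jul 7 is 4 days before Jul 11; 4 mod 7 = 4, so Monday − 4 = Thursday.
1086 mod 7 = 1, so 1086 days after a Thursday is Thursday + 1 = Friday.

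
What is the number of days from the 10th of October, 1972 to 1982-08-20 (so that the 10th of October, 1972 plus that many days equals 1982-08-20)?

3601

Oct 10, 1972 → Oct 10, 1973: 365 days.
Oct 10, 1973 → Oct 10, 1974: 365 days.
Oct 10, 1974 → Oct 10, 1975: 365 days.
Oct 10, 1975 → Oct 10, 1976: 366 days (Feb 29, 1976 is in that span).
Oct 10, 1976 → Oct 10, 1977: 365 days.
Oct 10, 1977 → Oct 10, 1978: 365 days.
Oct 10, 1978 → Oct 10, 1979: 365 days.
Oct 10, 1979 → Oct 10, 1980: 366 days (Feb 29, 1980 is in that span).
Oct 10, 1980 → Oct 10, 1981: 365 days.
Oct 10, 1981 → Nov 10, 1981: 31 days (October has 31).
Nov 10, 1981 → Dec 10, 1981: 30 days (November has 30).
Dec 10, 1981 → Jan 10, 1982: 31 days (December has 31).
Jan 10, 1982 → Feb 10, 1982: 31 days (January has 31).
Feb 10, 1982 → Mar 10, 1982: 28 days (February has 28).
Mar 10, 1982 → Apr 10, 1982: 31 days (March has 31).
Apr 10, 1982 → May 10, 1982: 30 days (April has 30).
May 10, 1982 → Jun 10, 1982: 31 days (May has 31).
Jun 10, 1982 → Jul 10, 1982: 30 days (June has 30).
Jul 10, 1982 → Aug 10, 1982: 31 days (July has 31).
Aug 10, 1982 → Aug 20, 1982: 10 days.
Total: 3601 days.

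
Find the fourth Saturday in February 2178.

February 1, 2178 is a Sunday.
The first Saturday is therefore February 7 (6 days later).
The fourth Saturday is 7 + 3×7 = February 28.

February 28, 2178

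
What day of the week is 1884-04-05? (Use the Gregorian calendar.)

Saturday

Doomsday rule: the anchor day for the 1800s is Friday. For year 84: 84÷12 = 7 r 0, and 0÷4 = 0, so 7+0+0 = 7.
Friday + 7 ≡ Friday — that's 1884's doomsday.
In April the doomsday date is Apr 4.
Apr 5 is 1 day after Apr 4; 1 mod 7 = 1, so Friday + 1 = Saturday.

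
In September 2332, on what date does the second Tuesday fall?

September 1, 2332 is a Thursday.
The first Tuesday is therefore September 6 (5 days later).
The second Tuesday is 6 + 1×7 = September 13.

September 13, 2332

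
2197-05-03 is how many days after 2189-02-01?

3013

Feb 1, 2189 → Feb 1, 2190: 365 days.
Feb 1, 2190 → Feb 1, 2191: 365 days.
Feb 1, 2191 → Feb 1, 2192: 365 days.
Feb 1, 2192 → Feb 1, 2193: 366 days (Feb 29, 2192 is in that span).
Feb 1, 2193 → Feb 1, 2194: 365 days.
Feb 1, 2194 → Feb 1, 2195: 365 days.
Feb 1, 2195 → Feb 1, 2196: 365 days.
Feb 1, 2196 → Feb 1, 2197: 366 days (Feb 29, 2196 is in that span).
Feb 1, 2197 → Mar 1, 2197: 28 days (February has 28).
Mar 1, 2197 → Apr 1, 2197: 31 days (March has 31).
Apr 1, 2197 → May 1, 2197: 30 days (April has 30).
May 1, 2197 → May 3, 2197: 2 days.
Total: 3013 days.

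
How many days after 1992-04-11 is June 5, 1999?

Apr 11, 1992 → Apr 11, 1993: 365 days.
Apr 11, 1993 → Apr 11, 1994: 365 days.
Apr 11, 1994 → Apr 11, 1995: 365 days.
Apr 11, 1995 → Apr 11, 1996: 366 days (Feb 29, 1996 is in that span).
Apr 11, 1996 → Apr 11, 1997: 365 days.
Apr 11, 1997 → Apr 11, 1998: 365 days.
Apr 11, 1998 → Apr 11, 1999: 365 days.
Apr 11, 1999 → May 11, 1999: 30 days (April has 30).
May 11, 1999 → Jun 5, 1999: 25 days.
Total: 2611 days.

2611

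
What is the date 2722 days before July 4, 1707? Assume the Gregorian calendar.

−365 (one year) → Jul 4, 1706 (2357 left).
−365 (one year) → Jul 4, 1705 (1992 left).
−365 (one year) → Jul 4, 1704 (1627 left).
−366 (one year; includes Feb 29, 1704) → Jul 4, 1703 (1261 left).
−365 (one year) → Jul 4, 1702 (896 left).
−365 (one year) → Jul 4, 1701 (531 left).
−365 (one year) → Jul 4, 1700 (166 left).
−4 → Jun 30, 1700 (end of Jun, 30 days; 162 left).
−30 → May 31, 1700 (end of May, 31 days; 132 left).
−31 → Apr 30, 1700 (end of Apr, 30 days; 101 left).
−30 → Mar 31, 1700 (end of Mar, 31 days; 71 left).
−31 → Feb 28, 1700 (end of Feb, 28 days; 40 left).
−28 → Jan 31, 1700 (end of Jan, 31 days; 12 left).
−12 → Jan 19, 1700.

January 19, 1700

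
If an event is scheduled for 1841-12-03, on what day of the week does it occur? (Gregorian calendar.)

Doomsday rule: the anchor day for the 1800s is Friday. For year 41: 41÷12 = 3 r 5, and 5÷4 = 1, so 3+5+1 = 9.
Friday + 9 ≡ Sunday — that's 1841's doomsday.
In December the doomsday date is Dec 12.
Dec 3 is 9 days before Dec 12; 9 mod 7 = 2, so Sunday − 2 = Friday.

Friday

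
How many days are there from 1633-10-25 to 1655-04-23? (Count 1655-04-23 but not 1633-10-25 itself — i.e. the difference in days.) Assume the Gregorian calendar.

Oct 25, 1633 → Oct 25, 1634: 365 days.
Oct 25, 1634 → Oct 25, 1635: 365 days.
Oct 25, 1635 → Oct 25, 1636: 366 days (Feb 29, 1636 is in that span).
Oct 25, 1636 → Oct 25, 1637: 365 days.
Oct 25, 1637 → Oct 25, 1638: 365 days.
Oct 25, 1638 → Oct 25, 1639: 365 days.
Oct 25, 1639 → Oct 25, 1640: 366 days (Feb 29, 1640 is in that span).
Oct 25, 1640 → Oct 25, 1641: 365 days.
Oct 25, 1641 → Oct 25, 1642: 365 days.
Oct 25, 1642 → Oct 25, 1643: 365 days.
Oct 25, 1643 → Oct 25, 1644: 366 days (Feb 29, 1644 is in that span).
Oct 25, 1644 → Oct 25, 1645: 365 days.
Oct 25, 1645 → Oct 25, 1646: 365 days.
Oct 25, 1646 → Oct 25, 1647: 365 days.
Oct 25, 1647 → Oct 25, 1648: 366 days (Feb 29, 1648 is in that span).
Oct 25, 1648 → Oct 25, 1649: 365 days.
Oct 25, 1649 → Oct 25, 1650: 365 days.
Oct 25, 1650 → Oct 25, 1651: 365 days.
Oct 25, 1651 → Oct 25, 1652: 366 days (Feb 29, 1652 is in that span).
Oct 25, 1652 → Oct 25, 1653: 365 days.
Oct 25, 1653 → Oct 25, 1654: 365 days.
Oct 25, 1654 → Nov 25, 1654: 31 days (October has 31).
Nov 25, 1654 → Dec 25, 1654: 30 days (November has 30).
Dec 25, 1654 → Jan 25, 1655: 31 days (December has 31).
Jan 25, 1655 → Feb 25, 1655: 31 days (January has 31).
Feb 25, 1655 → Mar 25, 1655: 28 days (February has 28).
Mar 25, 1655 → Apr 23, 1655: 29 days.
Total: 7850 days.

7850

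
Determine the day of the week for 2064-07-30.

January 1, 2064 is a Tuesday.
Jan 1, 2064 → Feb 1, 2064: 31 days (January has 31).
Feb 1, 2064 → Mar 1, 2064: 29 days (February has 29).
Mar 1, 2064 → Apr 1, 2064: 31 days (March has 31).
Apr 1, 2064 → May 1, 2064: 30 days (April has 30).
May 1, 2064 → Jun 1, 2064: 31 days (May has 31).
Jun 1, 2064 → Jul 1, 2064: 30 days (June has 30).
Jul 1, 2064 → Jul 30, 2064: 29 days.
Total: 211 days.
211 mod 7 = 1, so Tuesday + 1 = Wednesday.

Wednesday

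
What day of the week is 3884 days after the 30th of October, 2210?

Monday

Oct 30, 2210 is a Tuesday.
3884 mod 7 = 6, so 3884 days after a Tuesday is Tuesday + 6 = Monday.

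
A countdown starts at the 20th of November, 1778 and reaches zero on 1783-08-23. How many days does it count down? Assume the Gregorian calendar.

1737

Nov 20, 1778 → Nov 20, 1779: 365 days.
Nov 20, 1779 → Nov 20, 1780: 366 days (Feb 29, 1780 is in that span).
Nov 20, 1780 → Nov 20, 1781: 365 days.
Nov 20, 1781 → Nov 20, 1782: 365 days.
Nov 20, 1782 → Dec 20, 1782: 30 days (November has 30).
Dec 20, 1782 → Jan 20, 1783: 31 days (December has 31).
Jan 20, 1783 → Feb 20, 1783: 31 days (January has 31).
Feb 20, 1783 → Mar 20, 1783: 28 days (February has 28).
Mar 20, 1783 → Apr 20, 1783: 31 days (March has 31).
Apr 20, 1783 → May 20, 1783: 30 days (April has 30).
May 20, 1783 → Jun 20, 1783: 31 days (May has 31).
Jun 20, 1783 → Jul 20, 1783: 30 days (June has 30).
Jul 20, 1783 → Aug 20, 1783: 31 days (July has 31).
Aug 20, 1783 → Aug 23, 1783: 3 days.
Total: 1737 days.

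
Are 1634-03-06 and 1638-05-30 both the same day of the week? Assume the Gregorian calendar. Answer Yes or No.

No

From Mar 6, 1634 to May 30, 1638 is 1546 days.
1546 mod 7 = 6, so they are different weekdays.
(Mar 6, 1634 is a Monday; May 30, 1638 is a Sunday.)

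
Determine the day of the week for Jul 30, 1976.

Doomsday rule: the anchor day for the 1900s is Wednesday. For year 76: 76÷12 = 6 r 4, and 4÷4 = 1, so 6+4+1 = 11.
Wednesday + 11 ≡ Sunday — that's 1976's doomsday.
In July the doomsday date is Jul 11.
Jul 30 is 19 days after Jul 11; 19 mod 7 = 5, so Sunday + 5 = Friday.

Friday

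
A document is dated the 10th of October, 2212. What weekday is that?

Doomsday rule: the anchor day for the 2200s is Friday. For year 12: 12÷12 = 1 r 0, and 0÷4 = 0, so 1+0+0 = 1.
Friday + 1 ≡ Saturday — that's 2212's doomsday.
In October the doomsday date is Oct 10.
Oct 10 is the doomsday itself: Saturday.

Saturday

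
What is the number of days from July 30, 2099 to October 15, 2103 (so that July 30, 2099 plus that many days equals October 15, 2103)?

Jul 30, 2099 → Jul 30, 2100: 365 days.
Jul 30, 2100 → Jul 30, 2101: 365 days.
Jul 30, 2101 → Jul 30, 2102: 365 days.
Jul 30, 2102 → Jul 30, 2103: 365 days.
Jul 30, 2103 → Aug 30, 2103: 31 days (July has 31).
Aug 30, 2103 → Sep 30, 2103: 31 days (August has 31).
Sep 30, 2103 → Oct 15, 2103: 15 days.
Total: 1537 days.

1537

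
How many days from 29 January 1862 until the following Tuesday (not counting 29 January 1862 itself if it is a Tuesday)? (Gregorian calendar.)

Jan 29, 1862 is a Wednesday.
From Wednesday to the next Tuesday is 6 days.

6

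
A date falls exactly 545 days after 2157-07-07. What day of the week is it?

Wednesday

First find the weekday of Jul 7, 2157. Doomsday rule: the anchor day for the 2100s is Sunday. For year 57: 57÷12 = 4 r 9, and 9÷4 = 2, so 4+9+2 = 15.
Sunday + 15 ≡ Monday — that's 2157's doomsday.
In July the doomsday date is Jul 11.
Jul 7 is 4 days before Jul 11; 4 mod 7 = 4, so Monday − 4 = Thursday.
545 mod 7 = 6, so 545 days after a Thursday is Thursday + 6 = Wednesday.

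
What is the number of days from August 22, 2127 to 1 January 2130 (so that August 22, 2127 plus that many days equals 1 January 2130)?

Aug 22, 2127 → Aug 22, 2128: 366 days (Feb 29, 2128 is in that span).
Aug 22, 2128 → Aug 22, 2129: 365 days.
Aug 22, 2129 → Sep 22, 2129: 31 days (August has 31).
Sep 22, 2129 → Oct 22, 2129: 30 days (September has 30).
Oct 22, 2129 → Nov 22, 2129: 31 days (October has 31).
Nov 22, 2129 → Dec 22, 2129: 30 days (November has 30).
Dec 22, 2129 → Jan 1, 2130: 10 days.
Total: 863 days.

863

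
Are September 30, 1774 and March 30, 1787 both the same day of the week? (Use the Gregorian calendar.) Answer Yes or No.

Yes

From Sep 30, 1774 to Mar 30, 1787 is 4564 days.
4564 mod 7 = 0, so they are the same weekday.
(Sep 30, 1774 is a Friday; Mar 30, 1787 is a Friday.)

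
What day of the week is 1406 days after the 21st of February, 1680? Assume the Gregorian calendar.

First find the weekday of Feb 21, 1680. Doomsday rule: the anchor day for the 1600s is Tuesday. For year 80: 80÷12 = 6 r 8, and 8÷4 = 2, so 6+8+2 = 16.
Tuesday + 16 ≡ Thursday — that's 1680's doomsday.
In February the doomsday date is Feb 29 (1680 is a leap year (divisible by 4)).
Feb 21 is 8 days before Feb 29; 8 mod 7 = 1, so Thursday − 1 = Wednesday.
1406 mod 7 = 6, so 1406 days after a Wednesday is Wednesday + 6 = Tuesday.

Tuesday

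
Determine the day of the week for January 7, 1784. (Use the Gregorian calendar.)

Doomsday rule: the anchor day for the 1700s is Sunday. For year 84: 84÷12 = 7 r 0, and 0÷4 = 0, so 7+0+0 = 7.
Sunday + 7 ≡ Sunday — that's 1784's doomsday.
In January the doomsday date is Jan 4 (1784 is a leap year (divisible by 4)).
Jan 7 is 3 days after Jan 4; 3 mod 7 = 3, so Sunday + 3 = Wednesday.

Wednesday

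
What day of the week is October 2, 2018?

Tuesday

January 1, 2018 is a Monday.
Jan 1, 2018 → Feb 1, 2018: 31 days (January has 31).
Feb 1, 2018 → Mar 1, 2018: 28 days (February has 28).
Mar 1, 2018 → Apr 1, 2018: 31 days (March has 31).
Apr 1, 2018 → May 1, 2018: 30 days (April has 30).
May 1, 2018 → Jun 1, 2018: 31 days (May has 31).
Jun 1, 2018 → Jul 1, 2018: 30 days (June has 30).
Jul 1, 2018 → Aug 1, 2018: 31 days (July has 31).
Aug 1, 2018 → Sep 1, 2018: 31 days (August has 31).
Sep 1, 2018 → Oct 1, 2018: 30 days (September has 30).
Oct 1, 2018 → Oct 2, 2018: 1 days.
Total: 274 days.
274 mod 7 = 1, so Monday + 1 = Tuesday.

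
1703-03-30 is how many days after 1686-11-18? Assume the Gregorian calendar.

Nov 18, 1686 → Nov 18, 1687: 365 days.
Nov 18, 1687 → Nov 18, 1688: 366 days (Feb 29, 1688 is in that span).
Nov 18, 1688 → Nov 18, 1689: 365 days.
Nov 18, 1689 → Nov 18, 1690: 365 days.
Nov 18, 1690 → Nov 18, 1691: 365 days.
Nov 18, 1691 → Nov 18, 1692: 366 days (Feb 29, 1692 is in that span).
Nov 18, 1692 → Nov 18, 1693: 365 days.
Nov 18, 1693 → Nov 18, 1694: 365 days.
Nov 18, 1694 → Nov 18, 1695: 365 days.
Nov 18, 1695 → Nov 18, 1696: 366 days (Feb 29, 1696 is in that span).
Nov 18, 1696 → Nov 18, 1697: 365 days.
Nov 18, 1697 → Nov 18, 1698: 365 days.
Nov 18, 1698 → Nov 18, 1699: 365 days.
Nov 18, 1699 → Nov 18, 1700: 365 days.
Nov 18, 1700 → Nov 18, 1701: 365 days.
Nov 18, 1701 → Nov 18, 1702: 365 days.
Nov 18, 1702 → Dec 18, 1702: 30 days (November has 30).
Dec 18, 1702 → Jan 18, 1703: 31 days (December has 31).
Jan 18, 1703 → Feb 18, 1703: 31 days (January has 31).
Feb 18, 1703 → Mar 18, 1703: 28 days (February has 28).
Mar 18, 1703 → Mar 30, 1703: 12 days.
Total: 5975 days.

5975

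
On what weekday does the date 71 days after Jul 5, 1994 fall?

Wednesday

Jul 5, 1994 is a Tuesday.
71 mod 7 = 1, so 71 days after a Tuesday is Tuesday + 1 = Wednesday.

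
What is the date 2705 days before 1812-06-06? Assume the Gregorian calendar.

January 9, 1805

−366 (one year; includes Feb 29, 1812) → Jun 6, 1811 (2339 left).
−365 (one year) → Jun 6, 1810 (1974 left).
−365 (one year) → Jun 6, 1809 (1609 left).
−365 (one year) → Jun 6, 1808 (1244 left).
−366 (one year; includes Feb 29, 1808) → Jun 6, 1807 (878 left).
−365 (one year) → Jun 6, 1806 (513 left).
−365 (one year) → Jun 6, 1805 (148 left).
−6 → May 31, 1805 (end of May, 31 days; 142 left).
−31 → Apr 30, 1805 (end of Apr, 30 days; 111 left).
−30 → Mar 31, 1805 (end of Mar, 31 days; 81 left).
−31 → Feb 28, 1805 (end of Feb, 28 days; 50 left).
−28 → Jan 31, 1805 (end of Jan, 31 days; 22 left).
−22 → Jan 9, 1805.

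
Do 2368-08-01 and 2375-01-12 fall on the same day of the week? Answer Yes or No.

From Aug 1, 2368 to Jan 12, 2375 is 2355 days.
2355 mod 7 = 3, so they are different weekdays.
(Aug 1, 2368 is a Thursday; Jan 12, 2375 is a Sunday.)

No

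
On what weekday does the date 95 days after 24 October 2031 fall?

First find the weekday of Oct 24, 2031. Doomsday rule: the anchor day for the 2000s is Tuesday. For year 31: 31÷12 = 2 r 7, and 7÷4 = 1, so 2+7+1 = 10.
Tuesday + 10 ≡ Friday — that's 2031's doomsday.
In October the doomsday date is Oct 10.
Oct 24 is 14 days after Oct 10; 14 mod 7 = 0, so Friday + 0 = Friday.
95 mod 7 = 4, so 95 days after a Friday is Friday + 4 = Tuesday.

Tuesday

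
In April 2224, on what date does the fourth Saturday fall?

April 1, 2224 is a Thursday.
The first Saturday is therefore April 3 (2 days later).
The fourth Saturday is 3 + 3×7 = April 24.

April 24, 2224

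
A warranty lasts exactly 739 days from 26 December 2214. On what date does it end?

January 3, 2217

+365 (one year) → Dec 26, 2215 (374 left).
Dec has 31 days: +6 → Jan 1, 2216 (368 left).
Jan has 31 days: +31 → Feb 1, 2216 (337 left).
Feb has 29 days: +29 → Mar 1, 2216 (308 left).
Mar has 31 days: +31 → Apr 1, 2216 (277 left).
Apr has 30 days: +30 → May 1, 2216 (247 left).
May has 31 days: +31 → Jun 1, 2216 (216 left).
Jun has 30 days: +30 → Jul 1, 2216 (186 left).
Jul has 31 days: +31 → Aug 1, 2216 (155 left).
Aug has 31 days: +31 → Sep 1, 2216 (124 left).
Sep has 30 days: +30 → Oct 1, 2216 (94 left).
Oct has 31 days: +31 → Nov 1, 2216 (63 left).
Nov has 30 days: +30 → Dec 1, 2216 (33 left).
Dec has 31 days: +31 → Jan 1, 2217 (2 left).
+2 → Jan 3, 2217.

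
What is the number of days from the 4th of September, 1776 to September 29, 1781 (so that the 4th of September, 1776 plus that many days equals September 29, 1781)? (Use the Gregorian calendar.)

Sep 4, 1776 → Sep 4, 1777: 365 days.
Sep 4, 1777 → Sep 4, 1778: 365 days.
Sep 4, 1778 → Sep 4, 1779: 365 days.
Sep 4, 1779 → Sep 4, 1780: 366 days (Feb 29, 1780 is in that span).
Sep 4, 1780 → Oct 4, 1780: 30 days (September has 30).
Oct 4, 1780 → Nov 4, 1780: 31 days (October has 31).
Nov 4, 1780 → Dec 4, 1780: 30 days (November has 30).
Dec 4, 1780 → Jan 4, 1781: 31 days (December has 31).
Jan 4, 1781 → Feb 4, 1781: 31 days (January has 31).
Feb 4, 1781 → Mar 4, 1781: 28 days (February has 28).
Mar 4, 1781 → Apr 4, 1781: 31 days (March has 31).
Apr 4, 1781 → May 4, 1781: 30 days (April has 30).
May 4, 1781 → Jun 4, 1781: 31 days (May has 31).
Jun 4, 1781 → Jul 4, 1781: 30 days (June has 30).
Jul 4, 1781 → Aug 4, 1781: 31 days (July has 31).
Aug 4, 1781 → Sep 4, 1781: 31 days (August has 31).
Sep 4, 1781 → Sep 29, 1781: 25 days.
Total: 1851 days.

1851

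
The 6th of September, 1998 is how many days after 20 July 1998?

48

Jul 20, 1998 → Aug 20, 1998: 31 days (July has 31).
Aug 20, 1998 → Sep 6, 1998: 17 days.
Total: 48 days.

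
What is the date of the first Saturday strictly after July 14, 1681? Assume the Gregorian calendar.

July 19, 1681

Jul 14, 1681 is a Monday.
From Monday to the next Saturday is 5 days.
Jul 14, 1681 + 5 = Jul 19, 1681.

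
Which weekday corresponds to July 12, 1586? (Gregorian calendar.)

Saturday

Doomsday rule: the anchor day for the 1500s is Wednesday. For year 86: 86÷12 = 7 r 2, and 2÷4 = 0, so 7+2+0 = 9.
Wednesday + 9 ≡ Friday — that's 1586's doomsday.
In July the doomsday date is Jul 11.
Jul 12 is 1 day after Jul 11; 1 mod 7 = 1, so Friday + 1 = Saturday.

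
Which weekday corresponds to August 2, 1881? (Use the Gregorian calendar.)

Doomsday rule: the anchor day for the 1800s is Friday. For year 81: 81÷12 = 6 r 9, and 9÷4 = 2, so 6+9+2 = 17.
Friday + 17 ≡ Monday — that's 1881's doomsday.
In August the doomsday date is Aug 8.
Aug 2 is 6 days before Aug 8; 6 mod 7 = 6, so Monday − 6 = Tuesday.

Tuesday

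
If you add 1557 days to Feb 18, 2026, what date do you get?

May 25, 2030

+365 (one year) → Feb 18, 2027 (1192 left).
+365 (one year) → Feb 18, 2028 (827 left).
+366 (one year; includes Feb 29, 2028) → Feb 18, 2029 (461 left).
+365 (one year) → Feb 18, 2030 (96 left).
Feb has 28 days: +11 → Mar 1, 2030 (85 left).
Mar has 31 days: +31 → Apr 1, 2030 (54 left).
Apr has 30 days: +30 → May 1, 2030 (24 left).
+24 → May 25, 2030.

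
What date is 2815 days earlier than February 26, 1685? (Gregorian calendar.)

June 13, 1677

−366 (one year; includes Feb 29, 1684) → Feb 26, 1684 (2449 left).
−365 (one year) → Feb 26, 1683 (2084 left).
−365 (one year) → Feb 26, 1682 (1719 left).
−365 (one year) → Feb 26, 1681 (1354 left).
−366 (one year; includes Feb 29, 1680) → Feb 26, 1680 (988 left).
−365 (one year) → Feb 26, 1679 (623 left).
−365 (one year) → Feb 26, 1678 (258 left).
−26 → Jan 31, 1678 (end of Jan, 31 days; 232 left).
−31 → Dec 31, 1677 (end of Dec, 31 days; 201 left).
−31 → Nov 30, 1677 (end of Nov, 30 days; 170 left).
−30 → Oct 31, 1677 (end of Oct, 31 days; 140 left).
−31 → Sep 30, 1677 (end of Sep, 30 days; 109 left).
−30 → Aug 31, 1677 (end of Aug, 31 days; 79 left).
−31 → Jul 31, 1677 (end of Jul, 31 days; 48 left).
−31 → Jun 30, 1677 (end of Jun, 30 days; 17 left).
−17 → Jun 13, 1677.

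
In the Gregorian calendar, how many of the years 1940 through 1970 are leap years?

Multiples of 4 in [1940,1970]: 8.
Of those, multiples of 100: 0 (not leap unless ÷400).
Multiples of 400: 0.
Leap years = 8 − 0 + 0 = 8.

8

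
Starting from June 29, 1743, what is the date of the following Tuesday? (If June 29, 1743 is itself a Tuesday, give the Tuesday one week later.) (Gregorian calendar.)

July 2, 1743

Jun 29, 1743 is a Saturday.
From Saturday to the next Tuesday is 3 days.
Jun 29, 1743 + 3 = Jul 2, 1743.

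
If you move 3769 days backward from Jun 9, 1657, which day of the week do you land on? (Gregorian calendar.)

Wednesday

Jun 9, 1657 is a Saturday.
3769 mod 7 = 3, so 3769 days before a Saturday is Saturday − 3 = Wednesday.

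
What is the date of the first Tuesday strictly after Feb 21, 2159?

February 27, 2159

Feb 21, 2159 is a Wednesday.
From Wednesday to the next Tuesday is 6 days.
Feb 21, 2159 + 6 = Feb 27, 2159.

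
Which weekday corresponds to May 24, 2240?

Doomsday rule: the anchor day for the 2200s is Friday. For year 40: 40÷12 = 3 r 4, and 4÷4 = 1, so 3+4+1 = 8.
Friday + 8 ≡ Saturday — that's 2240's doomsday.
In May the doomsday date is May 9.
May 24 is 15 days after May 9; 15 mod 7 = 1, so Saturday + 1 = Sunday.

Sunday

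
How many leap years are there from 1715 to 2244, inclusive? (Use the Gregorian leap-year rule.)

129

Multiples of 4 in [1715,2244]: 133.
Of those, multiples of 100: 5 (not leap unless ÷400).
Multiples of 400: 1.
Leap years = 133 − 5 + 1 = 129.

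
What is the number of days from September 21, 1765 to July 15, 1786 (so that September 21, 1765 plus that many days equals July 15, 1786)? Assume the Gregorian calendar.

Sep 21, 1765 → Sep 21, 1766: 365 days.
Sep 21, 1766 → Sep 21, 1767: 365 days.
Sep 21, 1767 → Sep 21, 1768: 366 days (Feb 29, 1768 is in that span).
Sep 21, 1768 → Sep 21, 1769: 365 days.
Sep 21, 1769 → Sep 21, 1770: 365 days.
Sep 21, 1770 → Sep 21, 1771: 365 days.
Sep 21, 1771 → Sep 21, 1772: 366 days (Feb 29, 1772 is in that span).
Sep 21, 1772 → Sep 21, 1773: 365 days.
Sep 21, 1773 → Sep 21, 1774: 365 days.
Sep 21, 1774 → Sep 21, 1775: 365 days.
Sep 21, 1775 → Sep 21, 1776: 366 days (Feb 29, 1776 is in that span).
Sep 21, 1776 → Sep 21, 1777: 365 days.
Sep 21, 1777 → Sep 21, 1778: 365 days.
Sep 21, 1778 → Sep 21, 1779: 365 days.
Sep 21, 1779 → Sep 21, 1780: 366 days (Feb 29, 1780 is in that span).
Sep 21, 1780 → Sep 21, 1781: 365 days.
Sep 21, 1781 → Sep 21, 1782: 365 days.
Sep 21, 1782 → Sep 21, 1783: 365 days.
Sep 21, 1783 → Sep 21, 1784: 366 days (Feb 29, 1784 is in that span).
Sep 21, 1784 → Sep 21, 1785: 365 days.
Sep 21, 1785 → Oct 21, 1785: 30 days (September has 30).
Oct 21, 1785 → Nov 21, 1785: 31 days (October has 31).
Nov 21, 1785 → Dec 21, 1785: 30 days (November has 30).
Dec 21, 1785 → Jan 21, 1786: 31 days (December has 31).
Jan 21, 1786 → Feb 21, 1786: 31 days (January has 31).
Feb 21, 1786 → Mar 21, 1786: 28 days (February has 28).
Mar 21, 1786 → Apr 21, 1786: 31 days (March has 31).
Apr 21, 1786 → May 21, 1786: 30 days (April has 30).
May 21, 1786 → Jun 21, 1786: 31 days (May has 31).
Jun 21, 1786 → Jul 15, 1786: 24 days.
Total: 7602 days.

7602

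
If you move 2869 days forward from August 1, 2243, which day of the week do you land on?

Aug 1, 2243 is a Tuesday.
2869 mod 7 = 6, so 2869 days after a Tuesday is Tuesday + 6 = Monday.

Monday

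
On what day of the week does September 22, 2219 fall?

Wednesday

Doomsday rule: the anchor day for the 2200s is Friday. For year 19: 19÷12 = 1 r 7, and 7÷4 = 1, so 1+7+1 = 9.
Friday + 9 ≡ Sunday — that's 2219's doomsday.
In September the doomsday date is Sep 5.
Sep 22 is 17 days after Sep 5; 17 mod 7 = 3, so Sunday + 3 = Wednesday.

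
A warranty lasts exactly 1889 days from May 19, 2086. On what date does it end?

+365 (one year) → May 19, 2087 (1524 left).
+366 (one year; includes Feb 29, 2088) → May 19, 2088 (1158 left).
+365 (one year) → May 19, 2089 (793 left).
+365 (one year) → May 19, 2090 (428 left).
+365 (one year) → May 19, 2091 (63 left).
May has 31 days: +13 → Jun 1, 2091 (50 left).
Jun has 30 days: +30 → Jul 1, 2091 (20 left).
+20 → Jul 21, 2091.

July 21, 2091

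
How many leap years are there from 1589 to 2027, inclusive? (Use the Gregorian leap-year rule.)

Multiples of 4 in [1589,2027]: 109.
Of those, multiples of 100: 5 (not leap unless ÷400).
Multiples of 400: 2.
Leap years = 109 − 5 + 2 = 106.

106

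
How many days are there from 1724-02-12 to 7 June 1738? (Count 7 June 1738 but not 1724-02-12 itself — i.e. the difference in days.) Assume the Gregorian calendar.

Feb 12, 1724 → Feb 12, 1725: 366 days (Feb 29, 1724 is in that span).
Feb 12, 1725 → Feb 12, 1726: 365 days.
Feb 12, 1726 → Feb 12, 1727: 365 days.
Feb 12, 1727 → Feb 12, 1728: 365 days.
Feb 12, 1728 → Feb 12, 1729: 366 days (Feb 29, 1728 is in that span).
Feb 12, 1729 → Feb 12, 1730: 365 days.
Feb 12, 1730 → Feb 12, 1731: 365 days.
Feb 12, 1731 → Feb 12, 1732: 365 days.
Feb 12, 1732 → Feb 12, 1733: 366 days (Feb 29, 1732 is in that span).
Feb 12, 1733 → Feb 12, 1734: 365 days.
Feb 12, 1734 → Feb 12, 1735: 365 days.
Feb 12, 1735 → Feb 12, 1736: 365 days.
Feb 12, 1736 → Feb 12, 1737: 366 days (Feb 29, 1736 is in that span).
Feb 12, 1737 → Feb 12, 1738: 365 days.
Feb 12, 1738 → Mar 12, 1738: 28 days (February has 28).
Mar 12, 1738 → Apr 12, 1738: 31 days (March has 31).
Apr 12, 1738 → May 12, 1738: 30 days (April has 30).
May 12, 1738 → Jun 7, 1738: 26 days.
Total: 5229 days.

5229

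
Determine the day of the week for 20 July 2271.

Doomsday rule: the anchor day for the 2200s is Friday. For year 71: 71÷12 = 5 r 11, and 11÷4 = 2, so 5+11+2 = 18.
Friday + 18 ≡ Tuesday — that's 2271's doomsday.
In July the doomsday date is Jul 11.
Jul 20 is 9 days after Jul 11; 9 mod 7 = 2, so Tuesday + 2 = Thursday.

Thursday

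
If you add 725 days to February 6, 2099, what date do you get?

February 1, 2101

+365 (one year) → Feb 6, 2100 (360 left).
Feb has 28 days: +23 → Mar 1, 2100 (337 left).
Mar has 31 days: +31 → Apr 1, 2100 (306 left).
Apr has 30 days: +30 → May 1, 2100 (276 left).
May has 31 days: +31 → Jun 1, 2100 (245 left).
Jun has 30 days: +30 → Jul 1, 2100 (215 left).
Jul has 31 days: +31 → Aug 1, 2100 (184 left).
Aug has 31 days: +31 → Sep 1, 2100 (153 left).
Sep has 30 days: +30 → Oct 1, 2100 (123 left).
Oct has 31 days: +31 → Nov 1, 2100 (92 left).
Nov has 30 days: +30 → Dec 1, 2100 (62 left).
Dec has 31 days: +31 → Jan 1, 2101 (31 left).
Jan has 31 days: +31 → Feb 1, 2101 (0 left).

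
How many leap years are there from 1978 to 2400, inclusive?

Multiples of 4 in [1978,2400]: 106.
Of those, multiples of 100: 5 (not leap unless ÷400).
Multiples of 400: 2.
Leap years = 106 − 5 + 2 = 103.

103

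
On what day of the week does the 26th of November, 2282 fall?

Sunday

Doomsday rule: the anchor day for the 2200s is Friday. For year 82: 82÷12 = 6 r 10, and 10÷4 = 2, so 6+10+2 = 18.
Friday + 18 ≡ Tuesday — that's 2282's doomsday.
In November the doomsday date is Nov 7.
Nov 26 is 19 days after Nov 7; 19 mod 7 = 5, so Tuesday + 5 = Sunday.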